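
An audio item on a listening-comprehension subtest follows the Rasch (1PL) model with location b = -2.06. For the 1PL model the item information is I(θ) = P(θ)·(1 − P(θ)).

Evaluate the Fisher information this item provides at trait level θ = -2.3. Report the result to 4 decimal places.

P = 1/(1+e^{0.2400}) = 0.4403
P(1−P) = 0.4403 × 0.5597 = 0.2464
I = P(1−P) = 0.24643

0.2464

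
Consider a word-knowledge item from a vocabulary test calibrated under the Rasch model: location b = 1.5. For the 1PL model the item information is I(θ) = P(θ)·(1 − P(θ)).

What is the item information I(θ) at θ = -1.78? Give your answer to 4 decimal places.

P = 1/(1+e^{3.2800}) = 0.0363
P(1−P) = 0.0363 × 0.9637 = 0.0349
I = P(1−P) = 0.03495

0.0349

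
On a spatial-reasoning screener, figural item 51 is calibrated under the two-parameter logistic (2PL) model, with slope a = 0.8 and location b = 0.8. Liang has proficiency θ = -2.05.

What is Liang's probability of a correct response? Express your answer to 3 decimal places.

P(θ) = 1 / (1 + exp(−a(θ − b)))
Exponent: 0.8 × (-2.05 − 0.8) = -2.2800
1/(1 + e^{2.2800}) = 0.0928

0.093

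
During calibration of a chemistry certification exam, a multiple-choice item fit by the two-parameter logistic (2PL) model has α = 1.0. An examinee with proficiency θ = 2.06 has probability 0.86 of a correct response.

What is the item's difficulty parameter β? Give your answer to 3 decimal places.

P(θ) = 1 / (1 + exp(−α(θ − β)))
logit(0.86) = ln(0.86/0.14) = 1.8153
β = θ − logit/(α) = 2.06 − 1.8153/1.0000 = 0.2447

0.245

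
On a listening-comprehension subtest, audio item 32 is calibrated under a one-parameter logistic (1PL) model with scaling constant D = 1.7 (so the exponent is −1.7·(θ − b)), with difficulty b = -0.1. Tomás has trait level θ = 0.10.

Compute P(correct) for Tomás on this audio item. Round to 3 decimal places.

0.584

P(θ) = 1 / (1 + exp(−D·(θ − b)))
Exponent: 1.7 × (0.10 − (-0.1)) = 0.3400
1/(1 + e^{-0.3400}) = 0.5842
P = 0.5842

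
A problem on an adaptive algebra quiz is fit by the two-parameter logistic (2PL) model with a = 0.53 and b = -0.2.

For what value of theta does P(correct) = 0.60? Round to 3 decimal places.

P(theta) = 1 / (1 + exp(−a(theta − b)))
logit = ln(0.6000/0.4000) = 0.4055
theta = b + logit/(a) = -0.2 + 0.4055/0.5300 = 0.5650

0.565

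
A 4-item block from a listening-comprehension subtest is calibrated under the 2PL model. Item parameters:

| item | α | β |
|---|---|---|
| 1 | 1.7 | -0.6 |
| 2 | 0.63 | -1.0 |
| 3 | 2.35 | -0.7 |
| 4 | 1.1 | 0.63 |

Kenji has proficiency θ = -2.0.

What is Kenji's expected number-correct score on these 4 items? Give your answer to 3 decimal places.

P(θ) = 1 / (1 + exp(−α(θ − β)))
P_1 = 1/(1+e^{2.3800}) = 0.0847
P_2 = 1/(1+e^{0.6300}) = 0.3475
P_3 = 1/(1+e^{3.0550}) = 0.0450
P_4 = 1/(1+e^{2.8930}) = 0.0525
E[score] = 0.0847 + 0.3475 + 0.0450 + 0.0525 = 0.5297

0.530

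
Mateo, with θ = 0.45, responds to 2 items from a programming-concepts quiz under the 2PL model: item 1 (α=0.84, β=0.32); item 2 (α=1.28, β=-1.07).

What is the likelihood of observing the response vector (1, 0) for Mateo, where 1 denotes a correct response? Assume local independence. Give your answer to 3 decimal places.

P(θ) = 1 / (1 + exp(−α(θ − β)))
P_1 = 1/(1+e^{-0.1092}) = 0.5273
P_2 = 1/(1+e^{-1.9456}) = 0.8750
L = P_1 × (1−P_2) = 0.5273 × 0.1250 = 0.06593

0.066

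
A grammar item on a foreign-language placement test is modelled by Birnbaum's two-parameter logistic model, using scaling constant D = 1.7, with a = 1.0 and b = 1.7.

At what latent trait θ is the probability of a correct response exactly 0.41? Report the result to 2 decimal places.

1.49

P(θ) = 1 / (1 + exp(−D·a(θ − b)))
logit = ln(0.4100/0.5900) = -0.3640
θ = b + logit/(1.7·a) = 1.7 + (-0.3640)/1.7000 = 1.4859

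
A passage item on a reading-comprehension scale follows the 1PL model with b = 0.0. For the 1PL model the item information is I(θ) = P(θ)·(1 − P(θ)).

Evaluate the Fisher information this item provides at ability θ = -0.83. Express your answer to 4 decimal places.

P = 1/(1+e^{0.8300}) = 0.3036
P(1−P) = 0.3036 × 0.6964 = 0.2114
I = P(1−P) = 0.21144

0.2114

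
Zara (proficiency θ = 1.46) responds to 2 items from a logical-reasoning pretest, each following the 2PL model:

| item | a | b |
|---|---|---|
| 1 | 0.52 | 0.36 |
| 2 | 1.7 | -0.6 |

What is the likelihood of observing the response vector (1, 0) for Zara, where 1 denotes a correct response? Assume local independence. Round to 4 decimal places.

0.0187

P(θ) = 1 / (1 + exp(−a(θ − b)))
P_1 = 1/(1+e^{-0.5720}) = 0.6392
P_2 = 1/(1+e^{-3.5020}) = 0.9707
L = P_1 × (1−P_2) = 0.6392 × 0.0293 = 0.01870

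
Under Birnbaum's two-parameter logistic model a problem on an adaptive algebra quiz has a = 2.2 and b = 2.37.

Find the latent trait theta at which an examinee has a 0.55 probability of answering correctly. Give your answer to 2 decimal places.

2.46

P(theta) = 1 / (1 + exp(−a(theta − b)))
logit = ln(0.5500/0.4500) = 0.2007
theta = b + logit/(a) = 2.37 + 0.2007/2.2000 = 2.4612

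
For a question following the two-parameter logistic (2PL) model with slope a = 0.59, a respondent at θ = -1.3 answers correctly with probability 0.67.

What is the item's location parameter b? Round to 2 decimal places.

-2.50

P(θ) = 1 / (1 + exp(−a(θ − b)))
logit(0.67) = ln(0.67/0.33) = 0.7082
b = θ − logit/(a) = -1.3 − 0.7082/0.5900 = -2.5003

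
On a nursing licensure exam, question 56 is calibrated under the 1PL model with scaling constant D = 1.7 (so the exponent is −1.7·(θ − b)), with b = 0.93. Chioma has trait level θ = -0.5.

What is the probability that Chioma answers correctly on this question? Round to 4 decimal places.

P(θ) = 1 / (1 + exp(−D·(θ − b)))
Exponent: 1.7 × (-0.5 − 0.93) = -2.4310
1/(1 + e^{2.4310}) = 0.0808
P = 0.0808

0.0808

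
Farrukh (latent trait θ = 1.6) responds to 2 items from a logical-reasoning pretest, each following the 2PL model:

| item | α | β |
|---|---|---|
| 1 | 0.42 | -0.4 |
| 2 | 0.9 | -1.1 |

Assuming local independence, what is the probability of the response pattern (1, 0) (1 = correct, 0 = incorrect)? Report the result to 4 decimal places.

0.0565

P(θ) = 1 / (1 + exp(−α(θ − β)))
P_1 = 1/(1+e^{-0.8400}) = 0.6985
P_2 = 1/(1+e^{-2.4300}) = 0.9191
L = P_1 × (1−P_2) = 0.6985 × 0.0809 = 0.05652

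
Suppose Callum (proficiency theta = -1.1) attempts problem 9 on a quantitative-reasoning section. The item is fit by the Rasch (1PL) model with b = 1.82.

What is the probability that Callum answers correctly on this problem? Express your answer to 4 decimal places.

P(theta) = 1 / (1 + exp(−(theta − b)))
Exponent: (-1.1 − 1.82) = -2.9200
1/(1 + e^{2.9200}) = 0.0512
P = 0.0512

0.0512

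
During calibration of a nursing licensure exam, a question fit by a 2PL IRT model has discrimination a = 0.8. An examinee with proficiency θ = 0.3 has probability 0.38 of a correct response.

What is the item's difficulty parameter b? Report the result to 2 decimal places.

P(θ) = 1 / (1 + exp(−a(θ − b)))
logit(0.38) = ln(0.38/0.62) = -0.4895
b = θ − logit/(a) = 0.3 − (-0.4895)/0.8000 = 0.9119

0.91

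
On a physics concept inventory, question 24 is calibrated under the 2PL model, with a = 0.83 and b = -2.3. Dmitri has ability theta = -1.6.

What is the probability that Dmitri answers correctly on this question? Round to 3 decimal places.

0.641

P(theta) = 1 / (1 + exp(−a(theta − b)))
Exponent: 0.83 × (-1.6 − (-2.3)) = 0.5810
1/(1 + e^{-0.5810}) = 0.6413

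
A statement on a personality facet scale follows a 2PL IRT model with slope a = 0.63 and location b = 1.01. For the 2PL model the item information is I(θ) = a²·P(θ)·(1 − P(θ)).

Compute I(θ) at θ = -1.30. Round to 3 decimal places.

0.061

P = 1/(1+e^{1.4553}) = 0.1892
P(1−P) = 0.1892 × 0.8108 = 0.1534
I = a² × P(1−P) = 0.63² × 0.1534 = 0.06088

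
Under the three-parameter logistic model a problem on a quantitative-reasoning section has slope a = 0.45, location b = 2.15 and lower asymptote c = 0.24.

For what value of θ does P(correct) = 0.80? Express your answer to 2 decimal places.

P(θ) = c + (1 − c) · 1 / (1 + exp(−a(θ − b)))
Remove guessing floor: (0.80 − 0.24)/(1 − 0.24) = 0.7368
logit = ln(0.7368/0.2632) = 1.0296
θ = b + logit/(a) = 2.15 + 1.0296/0.4500 = 4.4380

4.44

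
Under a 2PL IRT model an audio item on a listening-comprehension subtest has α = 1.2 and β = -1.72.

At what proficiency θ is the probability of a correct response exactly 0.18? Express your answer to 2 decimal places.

P(θ) = 1 / (1 + exp(−α(θ − β)))
logit = ln(0.1800/0.8200) = -1.5163
θ = β + logit/(α) = -1.72 + (-1.5163)/1.2000 = -2.9836

-2.98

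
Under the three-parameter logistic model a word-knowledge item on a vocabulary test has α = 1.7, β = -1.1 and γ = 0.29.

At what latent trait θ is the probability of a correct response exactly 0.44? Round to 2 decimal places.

P(θ) = γ + (1 − γ) · 1 / (1 + exp(−α(θ − β)))
Remove guessing floor: (0.44 − 0.29)/(1 − 0.29) = 0.2113
logit = ln(0.2113/0.7887) = -1.3173
θ = β + logit/(α) = -1.1 + (-1.3173)/1.7000 = -1.8749

-1.87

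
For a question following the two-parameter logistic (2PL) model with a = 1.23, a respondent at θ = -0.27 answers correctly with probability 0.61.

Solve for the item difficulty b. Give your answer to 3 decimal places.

P(θ) = 1 / (1 + exp(−a(θ − b)))
logit(0.61) = ln(0.61/0.39) = 0.4473
b = θ − logit/(a) = -0.27 − 0.4473/1.2300 = -0.6337

-0.634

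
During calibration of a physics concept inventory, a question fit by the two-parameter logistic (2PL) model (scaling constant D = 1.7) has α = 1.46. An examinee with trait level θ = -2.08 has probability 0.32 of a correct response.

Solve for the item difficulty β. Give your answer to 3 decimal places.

-1.776

P(θ) = 1 / (1 + exp(−D·α(θ − β)))
logit(0.32) = ln(0.32/0.68) = -0.7538
β = θ − logit/(1.7·α) = -2.08 − (-0.7538)/2.4820 = -1.7763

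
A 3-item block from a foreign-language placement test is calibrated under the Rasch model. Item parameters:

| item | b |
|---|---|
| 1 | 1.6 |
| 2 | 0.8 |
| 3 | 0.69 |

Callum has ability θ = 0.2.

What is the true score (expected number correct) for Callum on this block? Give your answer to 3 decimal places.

P(θ) = 1 / (1 + exp(−(θ − b)))
P_1 = 1/(1+e^{1.4000}) = 0.1978
P_2 = 1/(1+e^{0.6000}) = 0.3543
P_3 = 1/(1+e^{0.4900}) = 0.3799
E[score] = 0.1978 + 0.3543 + 0.3799 = 0.9321

0.932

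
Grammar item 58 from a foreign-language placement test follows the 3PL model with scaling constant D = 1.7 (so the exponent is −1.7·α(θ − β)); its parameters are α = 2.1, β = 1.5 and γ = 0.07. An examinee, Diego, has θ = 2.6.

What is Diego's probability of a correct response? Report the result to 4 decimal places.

0.9820

P(θ) = γ + (1 − γ) · 1 / (1 + exp(−D·α(θ − β)))
Exponent: 1.7 × 2.1 × (2.6 − 1.5) = 3.9270
1/(1 + e^{-3.9270}) = 0.9807
P = 0.07 + 0.93 × 0.9807 = 0.9820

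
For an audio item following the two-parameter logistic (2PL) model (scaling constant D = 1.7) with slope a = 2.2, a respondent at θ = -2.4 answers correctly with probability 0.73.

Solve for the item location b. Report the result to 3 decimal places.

P(θ) = 1 / (1 + exp(−D·a(θ − b)))
logit(0.73) = ln(0.73/0.27) = 0.9946
b = θ − logit/(1.7·a) = -2.4 − 0.9946/3.7400 = -2.6659

-2.666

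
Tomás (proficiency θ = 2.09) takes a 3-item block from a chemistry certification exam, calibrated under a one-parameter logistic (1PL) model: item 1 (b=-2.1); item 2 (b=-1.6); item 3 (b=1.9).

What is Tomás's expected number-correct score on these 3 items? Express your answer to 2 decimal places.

2.51

P(θ) = 1 / (1 + exp(−(θ − b)))
P_1 = 1/(1+e^{-4.1900}) = 0.9851
P_2 = 1/(1+e^{-3.6900}) = 0.9756
P_3 = 1/(1+e^{-0.1900}) = 0.5474
E[score] = 0.9851 + 0.9756 + 0.5474 = 2.5081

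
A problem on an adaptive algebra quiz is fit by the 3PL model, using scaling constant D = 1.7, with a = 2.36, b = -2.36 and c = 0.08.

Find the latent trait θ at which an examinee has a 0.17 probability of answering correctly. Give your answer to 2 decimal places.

-2.91

P(θ) = c + (1 − c) · 1 / (1 + exp(−D·a(θ − b)))
Remove guessing floor: (0.17 − 0.08)/(1 − 0.08) = 0.0978
logit = ln(0.0978/0.9022) = -2.2216
θ = b + logit/(1.7·a) = -2.36 + (-2.2216)/4.0120 = -2.9137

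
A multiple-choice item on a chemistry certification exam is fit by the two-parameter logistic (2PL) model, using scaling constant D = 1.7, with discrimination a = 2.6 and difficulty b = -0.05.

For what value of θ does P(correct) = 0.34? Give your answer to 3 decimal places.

-0.200

P(θ) = 1 / (1 + exp(−D·a(θ − b)))
logit = ln(0.3400/0.6600) = -0.6633
θ = b + logit/(1.7·a) = -0.05 + (-0.6633)/4.4200 = -0.2001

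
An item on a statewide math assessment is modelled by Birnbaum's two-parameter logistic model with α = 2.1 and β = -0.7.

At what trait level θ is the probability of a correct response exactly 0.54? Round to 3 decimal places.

P(θ) = 1 / (1 + exp(−α(θ − β)))
logit = ln(0.5400/0.4600) = 0.1603
θ = β + logit/(α) = -0.7 + 0.1603/2.1000 = -0.6236

-0.624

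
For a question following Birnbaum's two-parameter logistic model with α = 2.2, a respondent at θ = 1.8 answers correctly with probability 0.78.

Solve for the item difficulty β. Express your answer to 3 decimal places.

1.225

P(θ) = 1 / (1 + exp(−α(θ − β)))
logit(0.78) = ln(0.78/0.22) = 1.2657
β = θ − logit/(α) = 1.8 − 1.2657/2.2000 = 1.2247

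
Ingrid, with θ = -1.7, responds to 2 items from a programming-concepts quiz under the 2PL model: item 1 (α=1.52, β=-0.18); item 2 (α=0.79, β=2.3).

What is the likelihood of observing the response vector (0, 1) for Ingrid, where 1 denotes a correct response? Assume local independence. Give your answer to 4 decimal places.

0.0370

P(θ) = 1 / (1 + exp(−α(θ − β)))
P_1 = 1/(1+e^{2.3104}) = 0.0903
P_2 = 1/(1+e^{3.1600}) = 0.0407
L = (1−P_1) × P_2 = 0.9097 × 0.0407 = 0.03703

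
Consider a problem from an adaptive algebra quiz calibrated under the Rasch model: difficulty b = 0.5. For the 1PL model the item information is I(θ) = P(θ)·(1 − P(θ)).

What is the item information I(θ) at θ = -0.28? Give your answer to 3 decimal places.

0.216

P = 1/(1+e^{0.7800}) = 0.3143
P(1−P) = 0.3143 × 0.6857 = 0.2155
I = P(1−P) = 0.21552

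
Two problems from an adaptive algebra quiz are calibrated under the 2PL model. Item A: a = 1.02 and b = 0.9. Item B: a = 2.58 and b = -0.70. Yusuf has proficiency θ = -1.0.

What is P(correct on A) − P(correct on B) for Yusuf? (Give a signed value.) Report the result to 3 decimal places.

-0.190

P(θ) = 1 / (1 + exp(−a(θ − b)))
P_A = 0.1259
P_B = 0.3156
P_A − P_B = -0.1897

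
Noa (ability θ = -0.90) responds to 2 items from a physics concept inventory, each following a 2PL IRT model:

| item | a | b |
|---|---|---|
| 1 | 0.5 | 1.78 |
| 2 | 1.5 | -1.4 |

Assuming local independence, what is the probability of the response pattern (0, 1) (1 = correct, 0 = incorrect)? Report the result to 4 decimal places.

0.5382

P(θ) = 1 / (1 + exp(−a(θ − b)))
P_1 = 1/(1+e^{1.3400}) = 0.2075
P_2 = 1/(1+e^{-0.7500}) = 0.6792
L = (1−P_1) × P_2 = 0.7925 × 0.6792 = 0.53824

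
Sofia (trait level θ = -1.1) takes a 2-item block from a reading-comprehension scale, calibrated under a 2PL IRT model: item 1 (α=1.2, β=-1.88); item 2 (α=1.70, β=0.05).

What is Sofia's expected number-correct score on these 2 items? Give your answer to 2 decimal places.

P(θ) = 1 / (1 + exp(−α(θ − β)))
P_1 = 1/(1+e^{-0.9360}) = 0.7183
P_2 = 1/(1+e^{1.9550}) = 0.1240
E[score] = 0.7183 + 0.1240 = 0.8423

0.84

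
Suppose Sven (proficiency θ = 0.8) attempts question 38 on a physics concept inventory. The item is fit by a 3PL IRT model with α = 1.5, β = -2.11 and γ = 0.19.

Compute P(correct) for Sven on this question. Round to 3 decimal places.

P(θ) = γ + (1 − γ) · 1 / (1 + exp(−α(θ − β)))
Exponent: 1.5 × (0.8 − (-2.11)) = 4.3650
1/(1 + e^{-4.3650}) = 0.9874
P = 0.19 + 0.81 × 0.9874 = 0.9898

0.990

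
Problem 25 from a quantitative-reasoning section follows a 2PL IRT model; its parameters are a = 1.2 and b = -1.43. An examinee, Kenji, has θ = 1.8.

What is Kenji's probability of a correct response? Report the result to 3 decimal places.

0.980

P(θ) = 1 / (1 + exp(−a(θ − b)))
Exponent: 1.2 × (1.8 − (-1.43)) = 3.8760
1/(1 + e^{-3.8760}) = 0.9797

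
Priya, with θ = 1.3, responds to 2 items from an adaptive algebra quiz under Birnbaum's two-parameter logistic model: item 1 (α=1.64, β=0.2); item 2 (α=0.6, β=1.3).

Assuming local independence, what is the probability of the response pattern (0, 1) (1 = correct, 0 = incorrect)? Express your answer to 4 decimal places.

P(θ) = 1 / (1 + exp(−α(θ − β)))
P_1 = 1/(1+e^{-1.8040}) = 0.8586
P_2 = 1/(1+e^{0.0000}) = 0.5000
L = (1−P_1) × P_2 = 0.1414 × 0.5000 = 0.07068

0.0707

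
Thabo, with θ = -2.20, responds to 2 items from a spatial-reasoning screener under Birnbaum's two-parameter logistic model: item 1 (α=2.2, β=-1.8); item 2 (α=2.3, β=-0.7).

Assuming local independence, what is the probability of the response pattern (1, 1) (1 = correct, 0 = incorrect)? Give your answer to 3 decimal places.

0.009

P(θ) = 1 / (1 + exp(−α(θ − β)))
P_1 = 1/(1+e^{0.8800}) = 0.2932
P_2 = 1/(1+e^{3.4500}) = 0.0308
L = P_1 × P_2 = 0.2932 × 0.0308 = 0.00902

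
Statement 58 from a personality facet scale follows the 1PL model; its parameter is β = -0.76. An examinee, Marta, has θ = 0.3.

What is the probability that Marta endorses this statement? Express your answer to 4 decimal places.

0.7427

P(θ) = 1 / (1 + exp(−(θ − β)))
Exponent: (0.3 − (-0.76)) = 1.0600
1/(1 + e^{-1.0600}) = 0.7427
P = 0.7427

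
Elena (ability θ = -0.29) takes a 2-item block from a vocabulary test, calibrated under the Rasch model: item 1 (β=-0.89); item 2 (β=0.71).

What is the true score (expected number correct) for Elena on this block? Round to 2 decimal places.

P(θ) = 1 / (1 + exp(−(θ − β)))
P_1 = 1/(1+e^{-0.6000}) = 0.6457
P_2 = 1/(1+e^{1.0000}) = 0.2689
E[score] = 0.6457 + 0.2689 = 0.9146

0.91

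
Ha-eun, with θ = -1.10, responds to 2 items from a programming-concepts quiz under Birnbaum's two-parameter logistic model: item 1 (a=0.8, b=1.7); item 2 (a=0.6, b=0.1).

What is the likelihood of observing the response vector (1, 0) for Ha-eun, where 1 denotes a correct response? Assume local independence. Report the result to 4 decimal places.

P(θ) = 1 / (1 + exp(−a(θ − b)))
P_1 = 1/(1+e^{2.2400}) = 0.0962
P_2 = 1/(1+e^{0.7200}) = 0.3274
L = P_1 × (1−P_2) = 0.0962 × 0.6726 = 0.06472

0.0647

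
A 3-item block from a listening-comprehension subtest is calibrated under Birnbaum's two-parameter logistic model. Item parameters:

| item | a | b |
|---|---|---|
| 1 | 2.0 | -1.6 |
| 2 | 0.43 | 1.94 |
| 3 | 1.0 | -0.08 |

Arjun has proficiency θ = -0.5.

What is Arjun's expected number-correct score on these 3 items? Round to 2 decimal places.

1.56

P(θ) = 1 / (1 + exp(−a(θ − b)))
P_1 = 1/(1+e^{-2.2000}) = 0.9002
P_2 = 1/(1+e^{1.0492}) = 0.2594
P_3 = 1/(1+e^{0.4200}) = 0.3965
E[score] = 0.9002 + 0.2594 + 0.3965 = 1.5561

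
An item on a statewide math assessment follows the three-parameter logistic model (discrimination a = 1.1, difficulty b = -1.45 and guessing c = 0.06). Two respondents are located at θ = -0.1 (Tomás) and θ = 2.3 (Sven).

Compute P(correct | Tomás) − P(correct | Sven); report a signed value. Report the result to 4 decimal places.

P(θ) = c + (1 − c) · 1 / (1 + exp(−a(θ − b)))
P(Tomás) = 0.8264  [exponent 1.4850]
P(Sven) = 0.9850  [exponent 4.1250]
Difference = 0.8264 − 0.9850 = -0.1586

-0.1586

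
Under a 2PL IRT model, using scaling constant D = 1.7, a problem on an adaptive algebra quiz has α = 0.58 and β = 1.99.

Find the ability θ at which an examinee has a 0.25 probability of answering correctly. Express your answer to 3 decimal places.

0.876

P(θ) = 1 / (1 + exp(−D·α(θ − β)))
logit = ln(0.2500/0.7500) = -1.0986
θ = β + logit/(1.7·α) = 1.99 + (-1.0986)/0.9860 = 0.8758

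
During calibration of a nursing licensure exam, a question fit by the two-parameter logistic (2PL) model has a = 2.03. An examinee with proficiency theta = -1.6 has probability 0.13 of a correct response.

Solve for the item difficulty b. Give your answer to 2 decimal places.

-0.66

P(theta) = 1 / (1 + exp(−a(theta − b)))
logit(0.13) = ln(0.13/0.87) = -1.9010
b = theta − logit/(a) = -1.6 − (-1.9010)/2.0300 = -0.6636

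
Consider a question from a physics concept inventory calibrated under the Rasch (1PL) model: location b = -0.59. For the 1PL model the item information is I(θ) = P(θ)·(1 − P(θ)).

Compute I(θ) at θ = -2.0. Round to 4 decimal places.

0.1577

P = 1/(1+e^{1.4100}) = 0.1962
P(1−P) = 0.1962 × 0.8038 = 0.1577
I = P(1−P) = 0.15773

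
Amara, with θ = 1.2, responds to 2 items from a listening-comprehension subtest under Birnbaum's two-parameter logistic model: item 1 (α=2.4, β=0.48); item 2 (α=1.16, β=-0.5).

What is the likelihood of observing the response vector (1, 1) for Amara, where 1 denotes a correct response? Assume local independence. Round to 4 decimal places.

P(θ) = 1 / (1 + exp(−α(θ − β)))
P_1 = 1/(1+e^{-1.7280}) = 0.8492
P_2 = 1/(1+e^{-1.9720}) = 0.8778
L = P_1 × P_2 = 0.8492 × 0.8778 = 0.74541

0.7454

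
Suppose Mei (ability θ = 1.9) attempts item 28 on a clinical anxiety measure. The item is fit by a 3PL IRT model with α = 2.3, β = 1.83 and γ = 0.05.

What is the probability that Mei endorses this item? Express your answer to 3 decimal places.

P(θ) = γ + (1 − γ) · 1 / (1 + exp(−α(θ − β)))
Exponent: 2.3 × (1.9 − 1.83) = 0.1610
1/(1 + e^{-0.1610}) = 0.5402
P = 0.05 + 0.95 × 0.5402 = 0.5632

0.563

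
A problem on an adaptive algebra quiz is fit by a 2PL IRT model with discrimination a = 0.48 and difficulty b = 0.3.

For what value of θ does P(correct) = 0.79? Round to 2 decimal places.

3.06

P(θ) = 1 / (1 + exp(−a(θ − b)))
logit = ln(0.7900/0.2100) = 1.3249
θ = b + logit/(a) = 0.3 + 1.3249/0.4800 = 3.0603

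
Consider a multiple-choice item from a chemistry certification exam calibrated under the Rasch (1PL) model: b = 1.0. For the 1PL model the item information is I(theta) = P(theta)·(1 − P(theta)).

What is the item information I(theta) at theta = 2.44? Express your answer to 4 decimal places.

P = 1/(1+e^{-1.4400}) = 0.8085
P(1−P) = 0.8085 × 0.1915 = 0.1549
I = P(1−P) = 0.15486

0.1549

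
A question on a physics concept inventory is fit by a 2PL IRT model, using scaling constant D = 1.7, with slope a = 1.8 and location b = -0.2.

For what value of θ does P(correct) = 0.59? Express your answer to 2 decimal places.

-0.08

P(θ) = 1 / (1 + exp(−D·a(θ − b)))
logit = ln(0.5900/0.4100) = 0.3640
θ = b + logit/(1.7·a) = -0.2 + 0.3640/3.0600 = -0.0811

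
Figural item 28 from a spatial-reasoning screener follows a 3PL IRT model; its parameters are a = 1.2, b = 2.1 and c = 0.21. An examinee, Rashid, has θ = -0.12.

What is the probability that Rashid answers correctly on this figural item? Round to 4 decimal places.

0.2615

P(θ) = c + (1 − c) · 1 / (1 + exp(−a(θ − b)))
Exponent: 1.2 × (-0.12 − 2.1) = -2.6640
1/(1 + e^{2.6640}) = 0.0651
P = 0.21 + 0.79 × 0.0651 = 0.2615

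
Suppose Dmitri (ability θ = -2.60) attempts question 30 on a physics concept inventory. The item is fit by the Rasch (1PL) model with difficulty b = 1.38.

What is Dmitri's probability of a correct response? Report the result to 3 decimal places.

P(θ) = 1 / (1 + exp(−(θ − b)))
Exponent: (-2.60 − 1.38) = -3.9800
1/(1 + e^{3.9800}) = 0.0183
P = 0.0183

0.018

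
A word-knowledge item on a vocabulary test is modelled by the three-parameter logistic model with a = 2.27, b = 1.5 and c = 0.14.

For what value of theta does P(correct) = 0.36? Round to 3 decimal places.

1.030

P(theta) = c + (1 − c) · 1 / (1 + exp(−a(theta − b)))
Remove guessing floor: (0.36 − 0.14)/(1 − 0.14) = 0.2558
logit = ln(0.2558/0.7442) = -1.0678
theta = b + logit/(a) = 1.5 + (-1.0678)/2.2700 = 1.0296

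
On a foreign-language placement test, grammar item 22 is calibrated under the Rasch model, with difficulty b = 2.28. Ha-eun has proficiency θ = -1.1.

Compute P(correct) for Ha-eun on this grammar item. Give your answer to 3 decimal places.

P(θ) = 1 / (1 + exp(−(θ − b)))
Exponent: (-1.1 − 2.28) = -3.3800
1/(1 + e^{3.3800}) = 0.0329
P = 0.0329

0.033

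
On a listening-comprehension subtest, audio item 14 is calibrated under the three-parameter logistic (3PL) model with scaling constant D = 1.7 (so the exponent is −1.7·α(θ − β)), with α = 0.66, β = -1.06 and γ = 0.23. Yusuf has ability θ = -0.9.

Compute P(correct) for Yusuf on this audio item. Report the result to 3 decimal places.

0.649

P(θ) = γ + (1 − γ) · 1 / (1 + exp(−D·α(θ − β)))
Exponent: 1.7 × 0.66 × (-0.9 − (-1.06)) = 0.1795
1/(1 + e^{-0.1795}) = 0.5448
P = 0.23 + 0.77 × 0.5448 = 0.6495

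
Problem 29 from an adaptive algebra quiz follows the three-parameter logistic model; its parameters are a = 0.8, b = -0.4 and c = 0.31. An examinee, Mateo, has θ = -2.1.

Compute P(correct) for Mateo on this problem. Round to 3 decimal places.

0.451

P(θ) = c + (1 − c) · 1 / (1 + exp(−a(θ − b)))
Exponent: 0.8 × (-2.1 − (-0.4)) = -1.3600
1/(1 + e^{1.3600}) = 0.2042
P = 0.31 + 0.69 × 0.2042 = 0.4509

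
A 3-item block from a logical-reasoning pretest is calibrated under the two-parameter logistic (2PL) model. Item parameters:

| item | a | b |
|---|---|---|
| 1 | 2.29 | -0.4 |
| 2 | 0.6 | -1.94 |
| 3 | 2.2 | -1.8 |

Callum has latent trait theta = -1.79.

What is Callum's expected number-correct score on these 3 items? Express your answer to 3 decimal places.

P(theta) = 1 / (1 + exp(−a(theta − b)))
P_1 = 1/(1+e^{3.1831}) = 0.0398
P_2 = 1/(1+e^{-0.0900}) = 0.5225
P_3 = 1/(1+e^{-0.0220}) = 0.5055
E[score] = 0.0398 + 0.5225 + 0.5055 = 1.0678

1.068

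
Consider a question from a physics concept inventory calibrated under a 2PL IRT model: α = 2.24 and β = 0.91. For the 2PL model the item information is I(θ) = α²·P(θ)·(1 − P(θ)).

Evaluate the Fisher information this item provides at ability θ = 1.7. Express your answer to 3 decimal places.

0.624

P = 1/(1+e^{-1.7696}) = 0.8544
P(1−P) = 0.8544 × 0.1456 = 0.1244
I = α² × P(1−P) = 2.24² × 0.1244 = 0.62416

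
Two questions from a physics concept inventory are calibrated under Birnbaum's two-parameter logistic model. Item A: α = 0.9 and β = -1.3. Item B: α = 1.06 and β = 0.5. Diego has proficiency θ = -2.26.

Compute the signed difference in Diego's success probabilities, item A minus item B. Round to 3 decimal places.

P(θ) = 1 / (1 + exp(−α(θ − β)))
P_A = 0.2965
P_B = 0.0509
P_A − P_B = 0.2456

0.246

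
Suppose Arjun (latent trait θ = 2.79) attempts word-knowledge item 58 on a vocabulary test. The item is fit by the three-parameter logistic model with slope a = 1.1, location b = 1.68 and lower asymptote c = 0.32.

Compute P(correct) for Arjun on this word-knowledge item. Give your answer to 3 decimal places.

0.845

P(θ) = c + (1 − c) · 1 / (1 + exp(−a(θ − b)))
Exponent: 1.1 × (2.79 − 1.68) = 1.2210
1/(1 + e^{-1.2210}) = 0.7722
P = 0.32 + 0.68 × 0.7722 = 0.8451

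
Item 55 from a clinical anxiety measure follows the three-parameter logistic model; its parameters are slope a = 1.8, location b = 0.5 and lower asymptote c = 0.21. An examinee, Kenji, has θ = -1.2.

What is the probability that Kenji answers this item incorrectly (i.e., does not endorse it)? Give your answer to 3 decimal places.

0.755

P(θ) = c + (1 − c) · 1 / (1 + exp(−a(θ − b)))
Exponent: 1.8 × (-1.2 − 0.5) = -3.0600
1/(1 + e^{3.0600}) = 0.0448
P = 0.21 + 0.79 × 0.0448 = 0.2454
P(incorrect) = 1 − 0.2454 = 0.7546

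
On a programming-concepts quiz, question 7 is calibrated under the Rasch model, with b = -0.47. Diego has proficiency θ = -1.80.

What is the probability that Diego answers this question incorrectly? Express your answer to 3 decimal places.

0.791

P(θ) = 1 / (1 + exp(−(θ − b)))
Exponent: (-1.80 − (-0.47)) = -1.3300
1/(1 + e^{1.3300}) = 0.2092
P = 0.2092
P(incorrect) = 1 − 0.2092 = 0.7908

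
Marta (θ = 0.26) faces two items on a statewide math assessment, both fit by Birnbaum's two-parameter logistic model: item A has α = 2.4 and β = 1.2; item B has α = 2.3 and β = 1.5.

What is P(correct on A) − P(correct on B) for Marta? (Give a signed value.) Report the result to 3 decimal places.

P(θ) = 1 / (1 + exp(−α(θ − β)))
P_A = 0.0948
P_B = 0.0546
P_A − P_B = 0.0403

0.040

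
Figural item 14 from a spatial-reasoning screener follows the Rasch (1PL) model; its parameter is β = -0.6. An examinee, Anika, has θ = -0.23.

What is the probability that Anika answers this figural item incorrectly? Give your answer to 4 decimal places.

0.4085

P(θ) = 1 / (1 + exp(−(θ − β)))
Exponent: (-0.23 − (-0.6)) = 0.3700
1/(1 + e^{-0.3700}) = 0.5915
P = 0.5915
P(incorrect) = 1 − 0.5915 = 0.4085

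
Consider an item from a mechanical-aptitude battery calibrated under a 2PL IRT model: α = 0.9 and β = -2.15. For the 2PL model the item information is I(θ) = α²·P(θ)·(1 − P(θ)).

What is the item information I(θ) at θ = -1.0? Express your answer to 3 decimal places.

0.157

P = 1/(1+e^{-1.0350}) = 0.7379
P(1−P) = 0.7379 × 0.2621 = 0.1934
I = α² × P(1−P) = 0.9² × 0.1934 = 0.15666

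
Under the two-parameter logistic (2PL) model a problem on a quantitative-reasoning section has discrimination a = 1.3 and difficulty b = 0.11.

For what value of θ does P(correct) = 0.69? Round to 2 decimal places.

0.73

P(θ) = 1 / (1 + exp(−a(θ − b)))
logit = ln(0.6900/0.3100) = 0.8001
θ = b + logit/(a) = 0.11 + 0.8001/1.3000 = 0.7255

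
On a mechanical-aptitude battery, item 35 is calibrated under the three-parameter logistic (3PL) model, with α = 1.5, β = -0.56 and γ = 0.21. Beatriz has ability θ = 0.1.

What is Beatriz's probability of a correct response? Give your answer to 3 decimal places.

0.786

P(θ) = γ + (1 − γ) · 1 / (1 + exp(−α(θ − β)))
Exponent: 1.5 × (0.1 − (-0.56)) = 0.9900
1/(1 + e^{-0.9900}) = 0.7291
P = 0.21 + 0.79 × 0.7291 = 0.7860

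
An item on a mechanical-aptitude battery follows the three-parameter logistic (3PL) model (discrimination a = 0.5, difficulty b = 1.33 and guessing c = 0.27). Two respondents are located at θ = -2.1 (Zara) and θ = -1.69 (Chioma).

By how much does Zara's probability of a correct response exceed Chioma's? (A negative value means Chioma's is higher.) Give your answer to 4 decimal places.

P(θ) = c + (1 − c) · 1 / (1 + exp(−a(θ − b)))
P(Zara) = 0.3813  [exponent -1.7150]
P(Chioma) = 0.4021  [exponent -1.5100]
Difference = 0.3813 − 0.4021 = -0.0207

-0.0207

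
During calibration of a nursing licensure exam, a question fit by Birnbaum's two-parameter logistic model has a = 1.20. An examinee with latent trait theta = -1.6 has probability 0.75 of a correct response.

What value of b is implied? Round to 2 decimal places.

-2.52

P(theta) = 1 / (1 + exp(−a(theta − b)))
logit(0.75) = ln(0.75/0.25) = 1.0986
b = theta − logit/(a) = -1.6 − 1.0986/1.2000 = -2.5155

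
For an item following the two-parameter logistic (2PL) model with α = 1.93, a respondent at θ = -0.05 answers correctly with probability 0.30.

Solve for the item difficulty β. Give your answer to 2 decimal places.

0.39

P(θ) = 1 / (1 + exp(−α(θ − β)))
logit(0.30) = ln(0.30/0.70) = -0.8473
β = θ − logit/(α) = -0.05 − (-0.8473)/1.9300 = 0.3890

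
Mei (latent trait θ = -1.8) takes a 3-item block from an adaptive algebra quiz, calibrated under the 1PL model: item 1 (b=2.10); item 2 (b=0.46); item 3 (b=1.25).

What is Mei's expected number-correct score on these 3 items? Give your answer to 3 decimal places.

0.160

P(θ) = 1 / (1 + exp(−(θ − b)))
P_1 = 1/(1+e^{3.9000}) = 0.0198
P_2 = 1/(1+e^{2.2600}) = 0.0945
P_3 = 1/(1+e^{3.0500}) = 0.0452
E[score] = 0.0198 + 0.0945 + 0.0452 = 0.1595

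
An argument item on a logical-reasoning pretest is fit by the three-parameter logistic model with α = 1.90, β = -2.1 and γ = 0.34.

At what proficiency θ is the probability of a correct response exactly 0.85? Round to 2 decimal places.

-1.46

P(θ) = γ + (1 − γ) · 1 / (1 + exp(−α(θ − β)))
Remove guessing floor: (0.85 − 0.34)/(1 − 0.34) = 0.7727
logit = ln(0.7727/0.2273) = 1.2238
θ = β + logit/(α) = -2.1 + 1.2238/1.9000 = -1.4559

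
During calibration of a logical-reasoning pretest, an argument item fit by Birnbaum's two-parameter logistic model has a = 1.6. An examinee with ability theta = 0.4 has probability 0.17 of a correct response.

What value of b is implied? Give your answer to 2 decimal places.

P(theta) = 1 / (1 + exp(−a(theta − b)))
logit(0.17) = ln(0.17/0.83) = -1.5856
b = theta − logit/(a) = 0.4 − (-1.5856)/1.6000 = 1.3910

1.39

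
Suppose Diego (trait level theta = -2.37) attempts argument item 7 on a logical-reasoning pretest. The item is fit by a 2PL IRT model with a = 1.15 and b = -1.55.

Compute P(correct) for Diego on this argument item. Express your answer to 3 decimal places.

P(theta) = 1 / (1 + exp(−a(theta − b)))
Exponent: 1.15 × (-2.37 − (-1.55)) = -0.9430
1/(1 + e^{0.9430}) = 0.2803

0.280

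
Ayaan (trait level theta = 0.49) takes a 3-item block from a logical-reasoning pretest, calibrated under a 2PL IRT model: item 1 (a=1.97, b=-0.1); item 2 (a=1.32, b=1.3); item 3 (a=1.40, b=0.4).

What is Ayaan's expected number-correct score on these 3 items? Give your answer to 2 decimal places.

1.55

P(theta) = 1 / (1 + exp(−a(theta − b)))
P_1 = 1/(1+e^{-1.1623}) = 0.7618
P_2 = 1/(1+e^{1.0692}) = 0.2556
P_3 = 1/(1+e^{-0.1260}) = 0.5315
E[score] = 0.7618 + 0.2556 + 0.5315 = 1.5488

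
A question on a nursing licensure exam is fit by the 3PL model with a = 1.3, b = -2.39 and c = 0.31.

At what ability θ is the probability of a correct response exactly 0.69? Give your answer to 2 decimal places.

P(θ) = c + (1 − c) · 1 / (1 + exp(−a(θ − b)))
Remove guessing floor: (0.69 − 0.31)/(1 − 0.31) = 0.5507
logit = ln(0.5507/0.4493) = 0.2036
θ = b + logit/(a) = -2.39 + 0.2036/1.3000 = -2.2334

-2.23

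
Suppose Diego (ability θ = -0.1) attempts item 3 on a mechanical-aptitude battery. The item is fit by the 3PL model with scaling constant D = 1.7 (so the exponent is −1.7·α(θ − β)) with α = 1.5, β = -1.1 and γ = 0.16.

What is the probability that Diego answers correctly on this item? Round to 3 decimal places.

0.939

P(θ) = γ + (1 − γ) · 1 / (1 + exp(−D·α(θ − β)))
Exponent: 1.7 × 1.5 × (-0.1 − (-1.1)) = 2.5500
1/(1 + e^{-2.5500}) = 0.9276
P = 0.16 + 0.84 × 0.9276 = 0.9392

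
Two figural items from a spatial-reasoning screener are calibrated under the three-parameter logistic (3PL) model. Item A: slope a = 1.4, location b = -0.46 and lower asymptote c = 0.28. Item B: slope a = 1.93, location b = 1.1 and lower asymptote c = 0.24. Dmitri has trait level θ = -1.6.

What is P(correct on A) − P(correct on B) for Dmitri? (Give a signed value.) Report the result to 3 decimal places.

0.157

P(θ) = c + (1 − c) · 1 / (1 + exp(−a(θ − b)))
P_A = 0.4013
P_B = 0.2441
P_A − P_B = 0.1572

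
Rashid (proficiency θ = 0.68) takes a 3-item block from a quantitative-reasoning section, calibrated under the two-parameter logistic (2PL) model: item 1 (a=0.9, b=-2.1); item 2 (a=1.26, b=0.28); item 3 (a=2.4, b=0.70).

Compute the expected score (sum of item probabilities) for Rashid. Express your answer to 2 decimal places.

2.04

P(θ) = 1 / (1 + exp(−a(θ − b)))
P_1 = 1/(1+e^{-2.5020}) = 0.9243
P_2 = 1/(1+e^{-0.5040}) = 0.6234
P_3 = 1/(1+e^{0.0480}) = 0.4880
E[score] = 0.9243 + 0.6234 + 0.4880 = 2.0357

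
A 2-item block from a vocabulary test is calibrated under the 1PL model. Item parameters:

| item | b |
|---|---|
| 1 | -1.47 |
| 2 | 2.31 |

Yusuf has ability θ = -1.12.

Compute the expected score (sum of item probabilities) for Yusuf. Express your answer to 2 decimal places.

P(θ) = 1 / (1 + exp(−(θ − b)))
P_1 = 1/(1+e^{-0.3500}) = 0.5866
P_2 = 1/(1+e^{3.4300}) = 0.0314
E[score] = 0.5866 + 0.0314 = 0.6180

0.62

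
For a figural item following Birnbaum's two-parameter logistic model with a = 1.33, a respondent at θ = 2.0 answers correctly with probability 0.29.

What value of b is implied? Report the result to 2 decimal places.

P(θ) = 1 / (1 + exp(−a(θ − b)))
logit(0.29) = ln(0.29/0.71) = -0.8954
b = θ − logit/(a) = 2.0 − (-0.8954)/1.3300 = 2.6732

2.67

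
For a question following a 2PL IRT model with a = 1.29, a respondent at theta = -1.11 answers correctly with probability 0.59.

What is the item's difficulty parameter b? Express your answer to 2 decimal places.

P(theta) = 1 / (1 + exp(−a(theta − b)))
logit(0.59) = ln(0.59/0.41) = 0.3640
b = theta − logit/(a) = -1.11 − 0.3640/1.2900 = -1.3921

-1.39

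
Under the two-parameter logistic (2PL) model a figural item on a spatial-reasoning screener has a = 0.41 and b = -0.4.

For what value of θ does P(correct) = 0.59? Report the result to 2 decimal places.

P(θ) = 1 / (1 + exp(−a(θ − b)))
logit = ln(0.5900/0.4100) = 0.3640
θ = b + logit/(a) = -0.4 + 0.3640/0.4100 = 0.4877

0.49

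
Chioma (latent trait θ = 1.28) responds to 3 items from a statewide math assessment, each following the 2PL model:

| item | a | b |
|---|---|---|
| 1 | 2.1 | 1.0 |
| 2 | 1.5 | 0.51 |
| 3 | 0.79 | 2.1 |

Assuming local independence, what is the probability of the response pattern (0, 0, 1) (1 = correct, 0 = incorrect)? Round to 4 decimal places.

P(θ) = 1 / (1 + exp(−a(θ − b)))
P_1 = 1/(1+e^{-0.5880}) = 0.6429
P_2 = 1/(1+e^{-1.1550}) = 0.7604
P_3 = 1/(1+e^{0.6478}) = 0.3435
L = (1−P_1) × (1−P_2) × P_3 = 0.3571 × 0.2396 × 0.3435 = 0.02939

0.0294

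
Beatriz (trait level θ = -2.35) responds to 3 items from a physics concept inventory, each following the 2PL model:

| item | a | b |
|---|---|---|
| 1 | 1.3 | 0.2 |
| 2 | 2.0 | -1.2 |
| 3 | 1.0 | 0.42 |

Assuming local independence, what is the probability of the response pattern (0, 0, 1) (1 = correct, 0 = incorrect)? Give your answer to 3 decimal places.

0.052

P(θ) = 1 / (1 + exp(−a(θ − b)))
P_1 = 1/(1+e^{3.3150}) = 0.0351
P_2 = 1/(1+e^{2.3000}) = 0.0911
P_3 = 1/(1+e^{2.7700}) = 0.0590
L = (1−P_1) × (1−P_2) × P_3 = 0.9649 × 0.9089 × 0.0590 = 0.05171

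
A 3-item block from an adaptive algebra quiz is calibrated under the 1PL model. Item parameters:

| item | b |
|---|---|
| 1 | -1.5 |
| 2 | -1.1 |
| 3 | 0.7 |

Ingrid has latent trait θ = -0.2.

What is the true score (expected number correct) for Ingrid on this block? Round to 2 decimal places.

1.79

P(θ) = 1 / (1 + exp(−(θ − b)))
P_1 = 1/(1+e^{-1.3000}) = 0.7858
P_2 = 1/(1+e^{-0.9000}) = 0.7109
P_3 = 1/(1+e^{0.9000}) = 0.2891
E[score] = 0.7858 + 0.7109 + 0.2891 = 1.7858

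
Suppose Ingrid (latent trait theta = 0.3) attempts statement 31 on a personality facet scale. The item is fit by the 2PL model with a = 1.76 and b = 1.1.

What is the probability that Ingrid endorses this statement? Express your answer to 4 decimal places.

P(theta) = 1 / (1 + exp(−a(theta − b)))
Exponent: 1.76 × (0.3 − 1.1) = -1.4080
1/(1 + e^{1.4080}) = 0.1965

0.1965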